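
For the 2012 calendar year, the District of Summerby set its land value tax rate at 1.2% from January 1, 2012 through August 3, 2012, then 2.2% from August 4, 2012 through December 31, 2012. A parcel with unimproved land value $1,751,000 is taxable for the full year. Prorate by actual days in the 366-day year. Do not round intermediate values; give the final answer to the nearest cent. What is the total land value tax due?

$28,188.23

January 1 – August 3, 2012: 216 days at 1.2% → $1,751,000 × 1.2% × 216/366 = $12,400.5246
August 4 – December 31, 2012: 150 days at 2.2% → $1,751,000 × 2.2% × 150/366 = $15,787.7049
Total = $28,188.2295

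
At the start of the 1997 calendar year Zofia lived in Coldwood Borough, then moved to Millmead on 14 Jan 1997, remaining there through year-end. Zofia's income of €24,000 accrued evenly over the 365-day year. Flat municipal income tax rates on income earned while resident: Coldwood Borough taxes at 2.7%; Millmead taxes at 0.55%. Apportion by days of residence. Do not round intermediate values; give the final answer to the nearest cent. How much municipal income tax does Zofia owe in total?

€150.38

Coldwood Borough, 1 Jan – 13 Jan 1997: 13 days → €24,000 × 2.7% × 13/365 = €23.0795
Millmead, 14 Jan – 31 Dec 1997: 352 days → €24,000 × 0.55% × 352/365 = €127.2986
Total = €150.3781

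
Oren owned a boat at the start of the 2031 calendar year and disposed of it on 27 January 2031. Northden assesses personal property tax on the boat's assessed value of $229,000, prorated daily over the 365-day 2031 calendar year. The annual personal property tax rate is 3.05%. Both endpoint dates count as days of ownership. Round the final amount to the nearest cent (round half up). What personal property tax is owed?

$516.66

Days held (1 January – 27 January 2031): 27 out of 365
Tax = $229,000 × 3.05% × 27/365 = $516.6616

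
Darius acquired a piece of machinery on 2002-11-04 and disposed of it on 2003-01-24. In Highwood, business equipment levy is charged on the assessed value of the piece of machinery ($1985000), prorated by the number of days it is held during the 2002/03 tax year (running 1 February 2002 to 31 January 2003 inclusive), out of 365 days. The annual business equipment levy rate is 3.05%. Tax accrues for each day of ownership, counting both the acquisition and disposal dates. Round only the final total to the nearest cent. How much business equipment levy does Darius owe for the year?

Days held (2002-11-04 to 2003-01-24): 82 out of 365
Tax = $1985000 × 3.05% × 82/365 = $13601.3288

$13601.33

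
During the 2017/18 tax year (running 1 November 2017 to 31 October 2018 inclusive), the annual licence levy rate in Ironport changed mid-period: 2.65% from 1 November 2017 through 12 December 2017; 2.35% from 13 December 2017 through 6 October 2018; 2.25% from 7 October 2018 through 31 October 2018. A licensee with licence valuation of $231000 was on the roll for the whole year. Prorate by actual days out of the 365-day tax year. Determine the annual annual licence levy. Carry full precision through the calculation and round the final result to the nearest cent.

$5492.42

1 November – 12 December 2017: 42 days at 2.65% → $231000 × 2.65% × 42/365 = $704.3918
13 December 2017 – 6 October 2018: 298 days at 2.35% → $231000 × 2.35% × 298/365 = $4432.0356
7 October – 31 October 2018: 25 days at 2.25% → $231000 × 2.25% × 25/365 = $355.9932
Total = $5492.4205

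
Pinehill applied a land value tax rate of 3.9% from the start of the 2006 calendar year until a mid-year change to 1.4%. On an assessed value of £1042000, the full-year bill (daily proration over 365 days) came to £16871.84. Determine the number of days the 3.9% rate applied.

Let d = days at the first rate; then 365 − d days at the second rate.
£1042000 × [3.9%·d + 1.4%·(365−d)] / 365 = £16871.84
Solving gives d = 32, so the new rate took effect on 2 Feb 2006.

32 days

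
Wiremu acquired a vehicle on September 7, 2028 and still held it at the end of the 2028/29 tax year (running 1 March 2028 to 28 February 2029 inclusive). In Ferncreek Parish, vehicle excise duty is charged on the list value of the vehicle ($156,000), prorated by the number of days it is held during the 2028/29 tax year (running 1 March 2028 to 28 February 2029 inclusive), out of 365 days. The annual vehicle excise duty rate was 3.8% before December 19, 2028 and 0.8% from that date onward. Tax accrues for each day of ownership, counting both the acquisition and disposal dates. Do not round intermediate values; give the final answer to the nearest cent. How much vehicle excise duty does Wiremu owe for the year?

September 7 – December 18, 2028: 103 days at 3.8% → $156,000 × 3.8% × 103/365 = $1,672.8329
December 19, 2028 – February 28, 2029: 72 days at 0.8% → $156,000 × 0.8% × 72/365 = $246.1808
Total = $1,919.0137

$1,919.01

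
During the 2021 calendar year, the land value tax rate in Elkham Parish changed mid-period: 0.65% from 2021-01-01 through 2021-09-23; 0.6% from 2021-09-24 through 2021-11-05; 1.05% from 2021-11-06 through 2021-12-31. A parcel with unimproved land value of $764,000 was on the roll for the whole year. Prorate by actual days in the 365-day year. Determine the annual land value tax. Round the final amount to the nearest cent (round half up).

$5,389.86

2021-01-01 to 2021-09-23: 266 days at 0.65% → $764,000 × 0.65% × 266/365 = $3,619.0575
2021-09-24 to 2021-11-05: 43 days at 0.6% → $764,000 × 0.6% × 43/365 = $540.0329
2021-11-06 to 2021-12-31: 56 days at 1.05% → $764,000 × 1.05% × 56/365 = $1,230.7726
Total = $5,389.8630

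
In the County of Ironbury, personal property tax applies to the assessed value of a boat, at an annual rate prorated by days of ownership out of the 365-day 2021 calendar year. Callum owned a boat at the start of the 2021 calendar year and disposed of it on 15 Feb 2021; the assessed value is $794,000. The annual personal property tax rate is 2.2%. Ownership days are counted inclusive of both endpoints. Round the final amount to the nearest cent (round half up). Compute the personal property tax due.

$2,201.45

Days held (1 Jan – 15 Feb 2021): 46 out of 365
Tax = $794,000 × 2.2% × 46/365 = $2,201.4466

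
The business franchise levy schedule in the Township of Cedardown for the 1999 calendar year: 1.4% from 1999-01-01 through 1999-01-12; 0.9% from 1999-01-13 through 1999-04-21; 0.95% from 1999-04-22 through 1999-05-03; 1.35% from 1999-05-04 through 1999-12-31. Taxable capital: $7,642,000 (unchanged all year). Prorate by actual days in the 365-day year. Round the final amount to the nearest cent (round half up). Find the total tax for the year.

$92,960.22

1999-01-01 to 1999-01-12: 12 days at 1.4% → $7,642,000 × 1.4% × 12/365 = $3,517.4137
1999-01-13 to 1999-04-21: 99 days at 0.9% → $7,642,000 × 0.9% × 99/365 = $18,654.8548
1999-04-22 to 1999-05-03: 12 days at 0.95% → $7,642,000 × 0.95% × 12/365 = $2,386.8164
1999-05-04 to 1999-12-31: 242 days at 1.35% → $7,642,000 × 1.35% × 242/365 = $68,401.1342
Total = $92,960.2192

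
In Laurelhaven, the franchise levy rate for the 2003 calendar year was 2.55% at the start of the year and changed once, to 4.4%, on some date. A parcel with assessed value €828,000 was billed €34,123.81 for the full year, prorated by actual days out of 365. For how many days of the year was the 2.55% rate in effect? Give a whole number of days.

55 days

Let d = days at the first rate; then 365 − d days at the second rate.
€828,000 × [2.55%·d + 4.4%·(365−d)] / 365 = €34,123.81
Solving gives d = 55, so the new rate took effect on 25 February 2003.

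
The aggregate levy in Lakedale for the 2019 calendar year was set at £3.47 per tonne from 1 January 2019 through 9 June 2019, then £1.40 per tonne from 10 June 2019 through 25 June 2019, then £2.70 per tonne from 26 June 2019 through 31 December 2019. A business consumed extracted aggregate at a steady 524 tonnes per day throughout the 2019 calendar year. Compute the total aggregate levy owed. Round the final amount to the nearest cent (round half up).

1 January – 9 June 2019: 160 days × 524 tonnes/day = 83,840 tonnes at £3.47/tonne → £290,924.80
10 June – 25 June 2019: 16 days × 524 tonnes/day = 8,384 tonnes at £1.40/tonne → £11,737.60
26 June – 31 December 2019: 189 days × 524 tonnes/day = 99,036 tonnes at £2.70/tonne → £267,397.20

£570,059.60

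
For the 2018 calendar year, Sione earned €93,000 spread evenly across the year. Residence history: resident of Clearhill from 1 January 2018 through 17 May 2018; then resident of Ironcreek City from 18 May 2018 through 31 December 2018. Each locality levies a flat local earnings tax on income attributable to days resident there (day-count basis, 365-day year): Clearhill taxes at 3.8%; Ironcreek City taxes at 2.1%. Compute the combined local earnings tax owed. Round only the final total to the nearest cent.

€2,546.42

Clearhill, 1 January – 17 May 2018: 137 days → €93,000 × 3.8% × 137/365 = €1,326.4603
Ironcreek City, 18 May – 31 December 2018: 228 days → €93,000 × 2.1% × 228/365 = €1,219.9562
Total = €2,546.4164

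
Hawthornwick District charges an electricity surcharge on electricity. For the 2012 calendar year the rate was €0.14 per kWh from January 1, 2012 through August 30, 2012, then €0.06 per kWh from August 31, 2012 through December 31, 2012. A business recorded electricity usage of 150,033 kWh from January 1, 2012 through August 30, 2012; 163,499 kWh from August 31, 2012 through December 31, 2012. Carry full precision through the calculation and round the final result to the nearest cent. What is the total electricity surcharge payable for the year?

€30,814.56

January 1 – August 30, 2012: 150,033 kWh at €0.14/kWh → €21,004.62
August 31 – December 31, 2012: 163,499 kWh at €0.06/kWh → €9,809.94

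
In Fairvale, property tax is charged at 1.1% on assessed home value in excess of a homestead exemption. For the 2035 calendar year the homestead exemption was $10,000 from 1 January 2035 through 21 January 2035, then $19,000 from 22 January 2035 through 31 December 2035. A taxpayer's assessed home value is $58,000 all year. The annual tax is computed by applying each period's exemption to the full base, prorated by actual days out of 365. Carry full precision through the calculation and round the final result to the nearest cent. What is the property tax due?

$434.70

1 January – 21 January 2035: 21 days, exemption $10,000 → ($58,000 − $10,000) × 1.1% × 21/365 = $30.3781
22 January – 31 December 2035: 344 days, exemption $19,000 → ($58,000 − $19,000) × 1.1% × 344/365 = $404.3178
Total = $434.6959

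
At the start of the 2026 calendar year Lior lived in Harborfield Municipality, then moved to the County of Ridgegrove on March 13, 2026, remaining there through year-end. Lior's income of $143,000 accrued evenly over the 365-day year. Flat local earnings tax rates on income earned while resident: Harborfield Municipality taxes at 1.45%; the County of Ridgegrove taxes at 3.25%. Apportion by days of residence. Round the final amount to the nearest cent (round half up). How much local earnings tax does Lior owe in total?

Harborfield Municipality, January 1 – March 12, 2026: 71 days → $143,000 × 1.45% × 71/365 = $403.3384
The County of Ridgegrove, March 13 – December 31, 2026: 294 days → $143,000 × 3.25% × 294/365 = $3,743.4658
Total = $4,146.8041

$4,146.80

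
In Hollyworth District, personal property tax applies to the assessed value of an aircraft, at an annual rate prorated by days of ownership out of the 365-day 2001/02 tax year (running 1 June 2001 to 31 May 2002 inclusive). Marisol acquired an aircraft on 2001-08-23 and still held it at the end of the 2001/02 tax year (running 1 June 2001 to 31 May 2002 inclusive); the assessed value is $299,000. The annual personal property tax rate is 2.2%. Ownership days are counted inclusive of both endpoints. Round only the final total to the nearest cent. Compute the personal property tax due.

$5,082.18

Days held (2001-08-23 to 2002-05-31): 282 out of 365
Tax = $299,000 × 2.2% × 282/365 = $5,082.1808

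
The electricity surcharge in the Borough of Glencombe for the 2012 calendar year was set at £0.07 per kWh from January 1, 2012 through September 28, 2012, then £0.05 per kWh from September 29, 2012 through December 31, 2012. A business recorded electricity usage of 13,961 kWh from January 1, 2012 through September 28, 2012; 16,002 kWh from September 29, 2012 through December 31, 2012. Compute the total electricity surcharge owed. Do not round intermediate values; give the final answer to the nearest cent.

January 1 – September 28, 2012: 13,961 kWh at £0.07/kWh → £977.27
September 29 – December 31, 2012: 16,002 kWh at £0.05/kWh → £800.10

£1,777.37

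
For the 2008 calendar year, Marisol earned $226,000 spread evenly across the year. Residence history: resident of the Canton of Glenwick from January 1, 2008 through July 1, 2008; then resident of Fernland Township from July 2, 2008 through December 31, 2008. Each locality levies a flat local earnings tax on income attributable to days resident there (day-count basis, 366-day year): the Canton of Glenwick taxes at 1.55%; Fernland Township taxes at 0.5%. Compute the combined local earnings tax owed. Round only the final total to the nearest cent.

$2,316.50

The Canton of Glenwick, January 1 – July 1, 2008: 183 days → $226,000 × 1.55% × 183/366 = $1,751.5000
Fernland Township, July 2 – December 31, 2008: 183 days → $226,000 × 0.5% × 183/366 = $565.0000
Total = $2,316.5000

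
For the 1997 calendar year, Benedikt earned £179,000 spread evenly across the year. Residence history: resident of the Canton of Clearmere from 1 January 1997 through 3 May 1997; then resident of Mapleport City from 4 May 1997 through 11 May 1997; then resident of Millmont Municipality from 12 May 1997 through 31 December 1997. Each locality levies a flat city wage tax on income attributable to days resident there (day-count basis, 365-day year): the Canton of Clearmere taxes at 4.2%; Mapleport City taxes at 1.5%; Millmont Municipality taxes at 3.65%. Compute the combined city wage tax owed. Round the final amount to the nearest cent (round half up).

£6,780.91

The Canton of Clearmere, 1 January – 3 May 1997: 123 days → £179,000 × 4.2% × 123/365 = £2,533.4630
Mapleport City, 4 May – 11 May 1997: 8 days → £179,000 × 1.5% × 8/365 = £58.8493
Millmont Municipality, 12 May – 31 December 1997: 234 days → £179,000 × 3.65% × 234/365 = £4,188.6000
Total = £6,780.9123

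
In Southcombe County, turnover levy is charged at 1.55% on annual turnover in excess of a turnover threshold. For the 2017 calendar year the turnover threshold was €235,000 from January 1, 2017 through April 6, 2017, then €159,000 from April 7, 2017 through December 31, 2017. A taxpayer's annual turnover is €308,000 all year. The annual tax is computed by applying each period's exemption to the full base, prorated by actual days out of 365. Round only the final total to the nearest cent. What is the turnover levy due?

January 1 – April 6, 2017: 96 days, exemption €235,000 → (€308,000 − €235,000) × 1.55% × 96/365 = €297.6000
April 7 – December 31, 2017: 269 days, exemption €159,000 → (€308,000 − €159,000) × 1.55% × 269/365 = €1,702.0699
Total = €1,999.6699

€1,999.67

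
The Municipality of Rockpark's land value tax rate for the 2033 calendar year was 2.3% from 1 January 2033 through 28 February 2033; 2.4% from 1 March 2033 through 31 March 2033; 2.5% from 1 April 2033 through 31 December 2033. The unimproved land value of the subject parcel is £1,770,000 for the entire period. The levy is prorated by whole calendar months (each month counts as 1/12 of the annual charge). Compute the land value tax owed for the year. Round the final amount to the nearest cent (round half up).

1 January – 28 February 2033: 2 months at 2.3% → £1,770,000 × 2.3% × 2/12 = £6,785.0000
1 March – 31 March 2033: 1 month at 2.4% → £1,770,000 × 2.4% × 1/12 = £3,540.0000
1 April – 31 December 2033: 9 months at 2.5% → £1,770,000 × 2.5% × 9/12 = £33,187.5000
Total = £43,512.5000

£43,512.50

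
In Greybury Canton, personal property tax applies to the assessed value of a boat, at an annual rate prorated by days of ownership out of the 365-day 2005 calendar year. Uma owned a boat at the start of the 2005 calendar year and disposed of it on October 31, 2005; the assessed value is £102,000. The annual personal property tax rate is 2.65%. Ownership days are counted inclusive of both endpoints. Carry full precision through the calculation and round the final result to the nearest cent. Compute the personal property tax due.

£2,251.27

Days held (January 1 – October 31, 2005): 304 out of 365
Tax = £102,000 × 2.65% × 304/365 = £2,251.2658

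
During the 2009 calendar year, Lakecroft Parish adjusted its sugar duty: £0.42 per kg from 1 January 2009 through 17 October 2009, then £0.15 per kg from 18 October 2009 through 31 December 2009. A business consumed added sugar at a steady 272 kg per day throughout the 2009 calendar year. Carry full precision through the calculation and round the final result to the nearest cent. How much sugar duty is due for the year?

1 January – 17 October 2009: 290 days × 272 kg/day = 78,880 kg at £0.42/kg → £33,129.60
18 October – 31 December 2009: 75 days × 272 kg/day = 20,400 kg at £0.15/kg → £3,060.00

£36,189.60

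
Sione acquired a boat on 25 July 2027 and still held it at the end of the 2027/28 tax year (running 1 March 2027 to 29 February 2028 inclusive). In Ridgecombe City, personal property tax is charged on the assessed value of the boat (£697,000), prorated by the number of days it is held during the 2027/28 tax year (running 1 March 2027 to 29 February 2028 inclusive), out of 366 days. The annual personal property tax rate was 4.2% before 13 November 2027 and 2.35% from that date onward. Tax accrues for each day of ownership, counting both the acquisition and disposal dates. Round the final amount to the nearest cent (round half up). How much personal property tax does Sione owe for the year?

£13,756.23

25 July – 12 November 2027: 111 days at 4.2% → £697,000 × 4.2% × 111/366 = £8,878.1803
13 November 2027 – 29 February 2028: 109 days at 2.35% → £697,000 × 2.35% × 109/366 = £4,878.0478
Total = £13,756.2281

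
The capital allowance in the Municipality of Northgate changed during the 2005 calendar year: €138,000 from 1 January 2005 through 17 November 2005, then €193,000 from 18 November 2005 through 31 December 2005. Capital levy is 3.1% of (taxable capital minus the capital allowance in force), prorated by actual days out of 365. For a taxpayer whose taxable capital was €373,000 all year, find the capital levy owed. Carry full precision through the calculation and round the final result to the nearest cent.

€7,079.47

1 January – 17 November 2005: 321 days, exemption €138,000 → (€373,000 − €138,000) × 3.1% × 321/365 = €6,406.8082
18 November – 31 December 2005: 44 days, exemption €193,000 → (€373,000 − €193,000) × 3.1% × 44/365 = €672.6575
Total = €7,079.4658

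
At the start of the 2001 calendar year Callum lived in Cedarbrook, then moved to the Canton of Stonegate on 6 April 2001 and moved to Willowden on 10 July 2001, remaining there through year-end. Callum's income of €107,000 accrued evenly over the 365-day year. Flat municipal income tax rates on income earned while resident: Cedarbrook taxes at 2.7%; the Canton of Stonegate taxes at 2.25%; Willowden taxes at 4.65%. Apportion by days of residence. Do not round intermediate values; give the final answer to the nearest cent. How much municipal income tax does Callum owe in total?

Cedarbrook, 1 January – 5 April 2001: 95 days → €107,000 × 2.7% × 95/365 = €751.9315
The Canton of Stonegate, 6 April – 9 July 2001: 95 days → €107,000 × 2.25% × 95/365 = €626.6096
Willowden, 10 July – 31 December 2001: 175 days → €107,000 × 4.65% × 175/365 = €2,385.5137
Total = €3,764.0548

€3,764.05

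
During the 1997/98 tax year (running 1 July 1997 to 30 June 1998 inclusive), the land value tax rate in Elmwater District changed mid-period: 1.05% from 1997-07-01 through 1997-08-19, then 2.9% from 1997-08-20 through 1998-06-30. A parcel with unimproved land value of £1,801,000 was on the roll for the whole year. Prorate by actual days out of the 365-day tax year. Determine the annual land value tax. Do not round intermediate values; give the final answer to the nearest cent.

1997-07-01 to 1997-08-19: 50 days at 1.05% → £1,801,000 × 1.05% × 50/365 = £2,590.4795
1997-08-20 to 1998-06-30: 315 days at 2.9% → £1,801,000 × 2.9% × 315/365 = £45,074.3425
Total = £47,664.8219

£47,664.82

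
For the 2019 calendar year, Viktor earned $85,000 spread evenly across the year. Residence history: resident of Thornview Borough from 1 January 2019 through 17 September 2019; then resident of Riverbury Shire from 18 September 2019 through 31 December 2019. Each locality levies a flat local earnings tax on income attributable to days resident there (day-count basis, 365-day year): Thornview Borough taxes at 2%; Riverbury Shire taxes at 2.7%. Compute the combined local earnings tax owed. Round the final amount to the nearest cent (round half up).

Thornview Borough, 1 January – 17 September 2019: 260 days → $85,000 × 2% × 260/365 = $1,210.9589
Riverbury Shire, 18 September – 31 December 2019: 105 days → $85,000 × 2.7% × 105/365 = $660.2055
Total = $1,871.1644

$1,871.16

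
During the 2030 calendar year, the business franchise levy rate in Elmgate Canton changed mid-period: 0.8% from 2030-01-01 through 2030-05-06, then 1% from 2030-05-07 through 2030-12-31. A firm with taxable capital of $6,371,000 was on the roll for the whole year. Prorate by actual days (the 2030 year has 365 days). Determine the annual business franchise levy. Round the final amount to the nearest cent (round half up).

$59,311.39

2030-01-01 to 2030-05-06: 126 days at 0.8% → $6,371,000 × 0.8% × 126/365 = $17,594.4329
2030-05-07 to 2030-12-31: 239 days at 1% → $6,371,000 × 1% × 239/365 = $41,716.9589
Total = $59,311.3918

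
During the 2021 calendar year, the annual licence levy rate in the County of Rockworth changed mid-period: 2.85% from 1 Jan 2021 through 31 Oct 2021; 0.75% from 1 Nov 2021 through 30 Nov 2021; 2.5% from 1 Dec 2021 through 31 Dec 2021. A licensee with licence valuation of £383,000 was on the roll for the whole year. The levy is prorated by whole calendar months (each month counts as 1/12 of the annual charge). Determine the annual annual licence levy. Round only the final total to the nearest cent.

£10,133.54

1 Jan – 31 Oct 2021: 10 months at 2.85% → £383,000 × 2.85% × 10/12 = £9,096.2500
1 Nov – 30 Nov 2021: 1 month at 0.75% → £383,000 × 0.75% × 1/12 = £239.3750
1 Dec – 31 Dec 2021: 1 month at 2.5% → £383,000 × 2.5% × 1/12 = £797.9167
Total = £10,133.5417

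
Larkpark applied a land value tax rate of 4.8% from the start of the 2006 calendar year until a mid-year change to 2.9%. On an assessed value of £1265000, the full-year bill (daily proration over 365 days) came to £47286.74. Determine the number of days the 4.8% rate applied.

Let d = days at the first rate; then 365 − d days at the second rate.
£1265000 × [4.8%·d + 2.9%·(365−d)] / 365 = £47286.74
Solving gives d = 161, so the new rate took effect on 11 June 2006.

161 days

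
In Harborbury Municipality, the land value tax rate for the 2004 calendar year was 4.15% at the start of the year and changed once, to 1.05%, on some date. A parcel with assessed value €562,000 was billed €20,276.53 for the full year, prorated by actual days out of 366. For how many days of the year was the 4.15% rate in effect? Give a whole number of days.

Let d = days at the first rate; then 366 − d days at the second rate.
€562,000 × [4.15%·d + 1.05%·(366−d)] / 366 = €20,276.53
Solving gives d = 302, so the new rate took effect on 29 Oct 2004.

302 days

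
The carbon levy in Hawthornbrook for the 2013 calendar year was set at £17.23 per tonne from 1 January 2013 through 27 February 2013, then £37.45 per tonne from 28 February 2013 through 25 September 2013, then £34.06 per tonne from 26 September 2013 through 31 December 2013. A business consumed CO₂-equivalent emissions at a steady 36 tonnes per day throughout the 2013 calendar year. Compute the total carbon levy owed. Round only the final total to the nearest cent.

£438,035.76

1 January – 27 February 2013: 58 days × 36 tonnes/day = 2,088 tonnes at £17.23/tonne → £35,976.24
28 February – 25 September 2013: 210 days × 36 tonnes/day = 7,560 tonnes at £37.45/tonne → £283,122.00
26 September – 31 December 2013: 97 days × 36 tonnes/day = 3,492 tonnes at £34.06/tonne → £118,937.52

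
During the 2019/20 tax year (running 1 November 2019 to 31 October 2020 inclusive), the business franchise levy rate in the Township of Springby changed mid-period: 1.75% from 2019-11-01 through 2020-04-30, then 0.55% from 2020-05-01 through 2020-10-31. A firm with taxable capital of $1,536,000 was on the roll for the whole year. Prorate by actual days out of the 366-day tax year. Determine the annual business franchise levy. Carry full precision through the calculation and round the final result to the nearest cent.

2019-11-01 to 2020-04-30: 182 days at 1.75% → $1,536,000 × 1.75% × 182/366 = $13,366.5574
2020-05-01 to 2020-10-31: 184 days at 0.55% → $1,536,000 × 0.55% × 184/366 = $4,247.0820
Total = $17,613.6393

$17,613.64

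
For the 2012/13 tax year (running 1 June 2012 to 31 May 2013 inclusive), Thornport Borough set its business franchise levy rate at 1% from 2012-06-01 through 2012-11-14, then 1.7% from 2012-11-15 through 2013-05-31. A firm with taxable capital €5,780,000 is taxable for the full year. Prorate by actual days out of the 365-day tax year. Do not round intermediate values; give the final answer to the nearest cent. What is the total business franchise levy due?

€79,748.16

2012-06-01 to 2012-11-14: 167 days at 1% → €5,780,000 × 1% × 167/365 = €26,445.4795
2012-11-15 to 2013-05-31: 198 days at 1.7% → €5,780,000 × 1.7% × 198/365 = €53,302.6849
Total = €79,748.1644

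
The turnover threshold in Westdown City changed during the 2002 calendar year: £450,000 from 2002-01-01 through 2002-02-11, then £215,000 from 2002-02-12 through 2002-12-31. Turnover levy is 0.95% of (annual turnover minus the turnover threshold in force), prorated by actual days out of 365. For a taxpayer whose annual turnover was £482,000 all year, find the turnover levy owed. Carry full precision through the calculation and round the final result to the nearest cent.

£2,279.61

2002-01-01 to 2002-02-11: 42 days, exemption £450,000 → (£482,000 − £450,000) × 0.95% × 42/365 = £34.9808
2002-02-12 to 2002-12-31: 323 days, exemption £215,000 → (£482,000 − £215,000) × 0.95% × 323/365 = £2,244.6288
Total = £2,279.6096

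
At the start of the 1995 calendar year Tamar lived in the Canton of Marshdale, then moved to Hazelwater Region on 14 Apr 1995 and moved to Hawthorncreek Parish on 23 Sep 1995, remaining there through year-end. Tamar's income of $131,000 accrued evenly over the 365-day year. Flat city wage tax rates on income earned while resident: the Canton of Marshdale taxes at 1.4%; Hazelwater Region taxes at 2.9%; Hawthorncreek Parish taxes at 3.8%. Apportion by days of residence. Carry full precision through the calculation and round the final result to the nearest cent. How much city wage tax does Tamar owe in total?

The Canton of Marshdale, 1 Jan – 13 Apr 1995: 103 days → $131,000 × 1.4% × 103/365 = $517.5397
Hazelwater Region, 14 Apr – 22 Sep 1995: 162 days → $131,000 × 2.9% × 162/365 = $1,686.1315
Hawthorncreek Parish, 23 Sep – 31 Dec 1995: 100 days → $131,000 × 3.8% × 100/365 = $1,363.8356
Total = $3,567.5068

$3,567.51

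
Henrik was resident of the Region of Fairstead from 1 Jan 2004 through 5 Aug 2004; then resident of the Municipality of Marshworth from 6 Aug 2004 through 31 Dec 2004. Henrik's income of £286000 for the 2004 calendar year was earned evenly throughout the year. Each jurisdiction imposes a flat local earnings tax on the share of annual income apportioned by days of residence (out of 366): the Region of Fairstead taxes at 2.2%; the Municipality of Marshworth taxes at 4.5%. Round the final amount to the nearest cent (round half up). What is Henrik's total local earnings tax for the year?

The Region of Fairstead, 1 Jan – 5 Aug 2004: 218 days → £286000 × 2.2% × 218/366 = £3747.6940
The Municipality of Marshworth, 6 Aug – 31 Dec 2004: 148 days → £286000 × 4.5% × 148/366 = £5204.2623
Total = £8951.9563

£8951.96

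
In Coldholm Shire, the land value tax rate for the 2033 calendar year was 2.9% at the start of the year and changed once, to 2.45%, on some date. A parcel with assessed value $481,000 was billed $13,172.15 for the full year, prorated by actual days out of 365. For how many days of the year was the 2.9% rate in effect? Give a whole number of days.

Let d = days at the first rate; then 365 − d days at the second rate.
$481,000 × [2.9%·d + 2.45%·(365−d)] / 365 = $13,172.15
Solving gives d = 234, so the new rate took effect on 23 Aug 2033.

234 days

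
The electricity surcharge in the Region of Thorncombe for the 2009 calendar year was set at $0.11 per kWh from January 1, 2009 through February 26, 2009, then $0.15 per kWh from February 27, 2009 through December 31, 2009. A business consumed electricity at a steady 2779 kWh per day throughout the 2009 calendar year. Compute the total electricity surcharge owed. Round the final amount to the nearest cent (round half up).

January 1 – February 26, 2009: 57 days × 2779 kWh/day = 158,403 kWh at $0.11/kWh → $17,424.33
February 27 – December 31, 2009: 308 days × 2779 kWh/day = 855,932 kWh at $0.15/kWh → $128,389.80

$145,814.13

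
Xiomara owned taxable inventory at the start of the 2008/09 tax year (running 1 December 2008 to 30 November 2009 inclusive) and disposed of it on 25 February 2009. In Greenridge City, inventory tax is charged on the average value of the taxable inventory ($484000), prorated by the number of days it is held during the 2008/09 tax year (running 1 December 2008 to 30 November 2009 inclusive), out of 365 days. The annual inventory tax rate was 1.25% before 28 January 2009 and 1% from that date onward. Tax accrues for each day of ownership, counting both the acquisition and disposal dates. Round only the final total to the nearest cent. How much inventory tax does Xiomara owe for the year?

1 December 2008 – 27 January 2009: 58 days at 1.25% → $484000 × 1.25% × 58/365 = $961.3699
28 January – 25 February 2009: 29 days at 1% → $484000 × 1% × 29/365 = $384.5479
Total = $1345.9178

$1345.92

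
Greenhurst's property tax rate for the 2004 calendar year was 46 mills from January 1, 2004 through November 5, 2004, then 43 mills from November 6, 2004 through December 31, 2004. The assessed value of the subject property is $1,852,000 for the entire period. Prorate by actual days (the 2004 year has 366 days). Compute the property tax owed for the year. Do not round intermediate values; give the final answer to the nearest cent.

January 1 – November 5, 2004: 310 days at 46 mills → $1,852,000 × 4.6% × 310/366 = $72,157.1585
November 6 – December 31, 2004: 56 days at 43 mills → $1,852,000 × 4.3% × 56/366 = $12,184.7432
Total = $84,341.9016

$84,341.90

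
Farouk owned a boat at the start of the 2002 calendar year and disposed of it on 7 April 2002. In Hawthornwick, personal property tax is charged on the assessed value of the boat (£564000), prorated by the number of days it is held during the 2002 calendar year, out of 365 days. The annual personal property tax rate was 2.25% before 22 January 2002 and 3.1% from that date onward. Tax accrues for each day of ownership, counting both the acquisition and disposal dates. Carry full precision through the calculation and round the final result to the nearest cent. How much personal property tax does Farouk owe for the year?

1 January – 21 January 2002: 21 days at 2.25% → £564000 × 2.25% × 21/365 = £730.1096
22 January – 7 April 2002: 76 days at 3.1% → £564000 × 3.1% × 76/365 = £3640.5041
Total = £4370.6137

£4370.61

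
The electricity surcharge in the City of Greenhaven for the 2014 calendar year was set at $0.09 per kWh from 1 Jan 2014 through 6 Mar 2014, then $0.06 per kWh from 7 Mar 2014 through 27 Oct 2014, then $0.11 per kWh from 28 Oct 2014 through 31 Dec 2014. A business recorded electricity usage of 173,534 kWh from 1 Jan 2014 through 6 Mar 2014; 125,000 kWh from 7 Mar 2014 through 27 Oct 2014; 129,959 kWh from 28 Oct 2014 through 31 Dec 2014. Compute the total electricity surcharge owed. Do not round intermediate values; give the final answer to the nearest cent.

$37,413.55

1 Jan – 6 Mar 2014: 173,534 kWh at $0.09/kWh → $15,618.06
7 Mar – 27 Oct 2014: 125,000 kWh at $0.06/kWh → $7,500.00
28 Oct – 31 Dec 2014: 129,959 kWh at $0.11/kWh → $14,295.49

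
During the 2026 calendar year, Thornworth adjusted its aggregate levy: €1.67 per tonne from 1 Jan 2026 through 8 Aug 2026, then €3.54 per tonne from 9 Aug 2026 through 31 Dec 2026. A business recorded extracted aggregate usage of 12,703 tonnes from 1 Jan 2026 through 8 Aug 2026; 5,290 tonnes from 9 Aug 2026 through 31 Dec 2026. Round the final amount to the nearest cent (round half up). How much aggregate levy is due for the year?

1 Jan – 8 Aug 2026: 12,703 tonnes at €1.67/tonne → €21214.01
9 Aug – 31 Dec 2026: 5,290 tonnes at €3.54/tonne → €18726.60

€39940.61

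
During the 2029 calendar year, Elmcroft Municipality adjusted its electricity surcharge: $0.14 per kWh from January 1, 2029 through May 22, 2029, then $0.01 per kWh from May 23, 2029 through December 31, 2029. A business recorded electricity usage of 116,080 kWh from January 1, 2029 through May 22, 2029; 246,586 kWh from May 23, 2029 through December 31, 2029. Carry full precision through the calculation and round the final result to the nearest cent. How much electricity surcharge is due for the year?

January 1 – May 22, 2029: 116,080 kWh at $0.14/kWh → $16251.20
May 23 – December 31, 2029: 246,586 kWh at $0.01/kWh → $2465.86

$18717.06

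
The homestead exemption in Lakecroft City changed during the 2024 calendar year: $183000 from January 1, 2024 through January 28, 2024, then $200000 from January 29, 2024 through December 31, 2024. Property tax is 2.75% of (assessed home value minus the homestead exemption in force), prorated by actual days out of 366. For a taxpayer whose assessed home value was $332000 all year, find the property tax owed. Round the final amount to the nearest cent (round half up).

January 1 – January 28, 2024: 28 days, exemption $183000 → ($332000 − $183000) × 2.75% × 28/366 = $313.4699
January 29 – December 31, 2024: 338 days, exemption $200000 → ($332000 − $200000) × 2.75% × 338/366 = $3352.2951
Total = $3665.7650

$3665.77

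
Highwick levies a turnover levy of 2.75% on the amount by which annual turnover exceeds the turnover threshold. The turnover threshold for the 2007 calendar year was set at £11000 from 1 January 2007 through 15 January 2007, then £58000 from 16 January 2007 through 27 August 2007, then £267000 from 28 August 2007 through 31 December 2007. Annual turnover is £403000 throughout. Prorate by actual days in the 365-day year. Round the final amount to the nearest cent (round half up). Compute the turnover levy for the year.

1 January – 15 January 2007: 15 days, exemption £11000 → (£403000 − £11000) × 2.75% × 15/365 = £443.0137
16 January – 27 August 2007: 224 days, exemption £58000 → (£403000 − £58000) × 2.75% × 224/365 = £5822.4658
28 August – 31 December 2007: 126 days, exemption £267000 → (£403000 − £267000) × 2.75% × 126/365 = £1291.0685
Total = £7556.5479

£7556.55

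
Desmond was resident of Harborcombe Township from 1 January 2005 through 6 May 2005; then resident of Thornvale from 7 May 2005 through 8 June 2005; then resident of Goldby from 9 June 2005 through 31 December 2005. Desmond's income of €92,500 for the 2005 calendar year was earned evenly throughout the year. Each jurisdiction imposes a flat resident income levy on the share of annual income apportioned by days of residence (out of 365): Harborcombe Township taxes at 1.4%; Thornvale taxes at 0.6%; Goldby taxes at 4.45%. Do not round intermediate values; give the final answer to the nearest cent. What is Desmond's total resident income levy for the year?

Harborcombe Township, 1 January – 6 May 2005: 126 days → €92,500 × 1.4% × 126/365 = €447.0411
Thornvale, 7 May – 8 June 2005: 33 days → €92,500 × 0.6% × 33/365 = €50.1781
Goldby, 9 June – 31 December 2005: 206 days → €92,500 × 4.45% × 206/365 = €2,323.1438
Total = €2,820.3630

€2,820.36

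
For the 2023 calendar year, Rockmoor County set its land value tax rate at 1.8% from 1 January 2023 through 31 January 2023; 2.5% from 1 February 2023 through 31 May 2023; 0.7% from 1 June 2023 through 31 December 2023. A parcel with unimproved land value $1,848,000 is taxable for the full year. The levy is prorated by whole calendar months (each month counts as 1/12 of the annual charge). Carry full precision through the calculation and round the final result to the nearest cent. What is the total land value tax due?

1 January – 31 January 2023: 1 month at 1.8% → $1,848,000 × 1.8% × 1/12 = $2,772.0000
1 February – 31 May 2023: 4 months at 2.5% → $1,848,000 × 2.5% × 4/12 = $15,400.0000
1 June – 31 December 2023: 7 months at 0.7% → $1,848,000 × 0.7% × 7/12 = $7,546.0000
Total = $25,718.0000

$25,718.00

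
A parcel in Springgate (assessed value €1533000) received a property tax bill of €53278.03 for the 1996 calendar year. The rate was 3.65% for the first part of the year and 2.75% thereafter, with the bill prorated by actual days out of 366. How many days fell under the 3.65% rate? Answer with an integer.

295 days

Let d = days at the first rate; then 366 − d days at the second rate.
€1533000 × [3.65%·d + 2.75%·(366−d)] / 366 = €53278.03
Solving gives d = 295, so the new rate took effect on 22 Oct 1996.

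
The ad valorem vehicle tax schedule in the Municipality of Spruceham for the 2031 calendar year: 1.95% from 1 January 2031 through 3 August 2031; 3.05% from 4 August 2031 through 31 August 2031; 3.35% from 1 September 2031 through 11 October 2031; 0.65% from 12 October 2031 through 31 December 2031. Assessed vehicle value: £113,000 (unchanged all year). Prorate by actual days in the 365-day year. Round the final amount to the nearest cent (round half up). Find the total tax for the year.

1 January – 3 August 2031: 215 days at 1.95% → £113,000 × 1.95% × 215/365 = £1,297.9521
4 August – 31 August 2031: 28 days at 3.05% → £113,000 × 3.05% × 28/365 = £264.3890
1 September – 11 October 2031: 41 days at 3.35% → £113,000 × 3.35% × 41/365 = £425.2205
12 October – 31 December 2031: 81 days at 0.65% → £113,000 × 0.65% × 81/365 = £162.9986
Total = £2,150.5603

£2,150.56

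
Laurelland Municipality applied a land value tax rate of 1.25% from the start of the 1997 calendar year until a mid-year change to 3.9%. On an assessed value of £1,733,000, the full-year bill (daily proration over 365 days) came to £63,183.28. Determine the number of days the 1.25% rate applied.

35 days

Let d = days at the first rate; then 365 − d days at the second rate.
£1,733,000 × [1.25%·d + 3.9%·(365−d)] / 365 = £63,183.28
Solving gives d = 35, so the new rate took effect on 5 Feb 1997.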